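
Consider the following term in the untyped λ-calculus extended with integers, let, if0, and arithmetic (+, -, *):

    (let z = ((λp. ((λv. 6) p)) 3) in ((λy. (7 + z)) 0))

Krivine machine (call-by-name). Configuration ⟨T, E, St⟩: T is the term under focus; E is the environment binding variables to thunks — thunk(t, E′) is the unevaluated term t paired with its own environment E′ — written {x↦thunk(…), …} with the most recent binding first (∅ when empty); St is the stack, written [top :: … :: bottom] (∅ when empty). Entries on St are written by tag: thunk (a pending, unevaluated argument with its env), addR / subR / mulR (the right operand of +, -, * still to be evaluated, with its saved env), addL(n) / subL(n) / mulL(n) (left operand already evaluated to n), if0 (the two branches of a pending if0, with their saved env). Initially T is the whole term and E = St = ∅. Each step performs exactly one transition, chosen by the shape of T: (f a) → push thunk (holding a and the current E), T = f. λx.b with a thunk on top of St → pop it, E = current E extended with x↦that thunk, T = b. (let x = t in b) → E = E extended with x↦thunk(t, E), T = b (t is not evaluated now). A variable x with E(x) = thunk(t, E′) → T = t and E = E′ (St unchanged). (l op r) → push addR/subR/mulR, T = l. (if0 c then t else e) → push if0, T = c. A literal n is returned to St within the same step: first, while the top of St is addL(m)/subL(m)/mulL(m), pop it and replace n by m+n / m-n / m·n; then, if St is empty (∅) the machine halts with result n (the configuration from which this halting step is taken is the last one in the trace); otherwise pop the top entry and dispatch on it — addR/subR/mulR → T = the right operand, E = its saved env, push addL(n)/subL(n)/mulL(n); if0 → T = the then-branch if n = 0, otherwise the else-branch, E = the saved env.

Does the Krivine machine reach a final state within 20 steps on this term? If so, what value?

t=0: ⟨T=(let z = ((λp. ((λv. 6) p)) 3) in ((λy. (7 + z)) 0)); E=∅; St=∅⟩
t=1: ⟨T=((λy. (7 + z)) 0); E={z↦thunk(((λp. ((λv. 6) p)) 3), ∅)}; St=∅⟩
t=2: ⟨T=(λy. (7 + z)); E={z↦thunk(((λp. ((λv. 6) p)) 3), ∅)}; St=[thunk]⟩
t=3: ⟨T=(7 + z); E={y↦thunk(0, {z↦thunk(((λp. ((λv. 6) p)) 3), ∅)}), z↦thunk(((λp. ((λv. 6) p)) 3), ∅)}; St=∅⟩
t=4: ⟨T=7; E={y↦thunk(0, {z↦thunk(((λp. ((λv. 6) p)) 3), ∅)}), z↦thunk(((λp. ((λv. 6) p)) 3), ∅)}; St=[addR]⟩
t=5: ⟨T=z; E={y↦thunk(0, {z↦thunk(((λp. ((λv. 6) p)) 3), ∅)}), z↦thunk(((λp. ((λv. 6) p)) 3), ∅)}; St=[addL(7)]⟩
t=6: ⟨T=((λp. ((λv. 6) p)) 3); E=∅; St=[addL(7)]⟩
t=7: ⟨T=(λp. ((λv. 6) p)); E=∅; St=[thunk :: addL(7)]⟩
t=8: ⟨T=((λv. 6) p); E={p↦thunk(3, ∅)}; St=[addL(7)]⟩
t=9: ⟨T=(λv. 6); E={p↦thunk(3, ∅)}; St=[thunk :: addL(7)]⟩
t=10: ⟨T=6; E={v↦thunk(p, {p↦thunk(3, ∅)}), p↦thunk(3, ∅)}; St=[addL(7)]⟩
→ final value 13

Answer: 13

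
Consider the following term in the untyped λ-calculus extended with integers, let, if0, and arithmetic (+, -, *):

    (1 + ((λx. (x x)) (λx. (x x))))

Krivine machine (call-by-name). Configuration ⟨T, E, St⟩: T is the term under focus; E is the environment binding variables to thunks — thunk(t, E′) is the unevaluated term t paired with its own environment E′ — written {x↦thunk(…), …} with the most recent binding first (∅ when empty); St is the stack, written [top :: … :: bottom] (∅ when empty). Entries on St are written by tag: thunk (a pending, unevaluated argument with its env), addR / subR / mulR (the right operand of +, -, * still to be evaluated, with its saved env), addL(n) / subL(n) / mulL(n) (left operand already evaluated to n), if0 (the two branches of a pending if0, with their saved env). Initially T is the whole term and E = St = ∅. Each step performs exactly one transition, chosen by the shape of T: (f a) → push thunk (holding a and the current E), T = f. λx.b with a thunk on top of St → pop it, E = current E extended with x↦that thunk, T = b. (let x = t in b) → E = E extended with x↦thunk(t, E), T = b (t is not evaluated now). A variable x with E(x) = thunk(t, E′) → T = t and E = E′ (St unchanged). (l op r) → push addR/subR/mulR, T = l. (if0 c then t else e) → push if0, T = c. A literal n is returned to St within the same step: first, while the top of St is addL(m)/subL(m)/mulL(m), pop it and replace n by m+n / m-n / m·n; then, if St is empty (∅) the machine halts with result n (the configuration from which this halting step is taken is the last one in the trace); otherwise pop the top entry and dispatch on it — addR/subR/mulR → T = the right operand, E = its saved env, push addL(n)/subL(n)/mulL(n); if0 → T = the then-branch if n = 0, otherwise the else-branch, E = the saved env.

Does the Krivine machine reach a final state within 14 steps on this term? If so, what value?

t=0: ⟨T=(1 + ((λx. (x x)) (λx. (x x)))); E=∅; St=∅⟩
t=1: ⟨T=1; E=∅; St=[addR]⟩
t=2: ⟨T=((λx. (x x)) (λx. (x x))); E=∅; St=[addL(1)]⟩
t=3: ⟨T=(λx. (x x)); E=∅; St=[thunk :: addL(1)]⟩
t=4: ⟨T=(x x); E={x↦thunk((λx. (x x)), ∅)}; St=[addL(1)]⟩
t=5: ⟨T=x; E={x↦thunk((λx. (x x)), ∅)}; St=[thunk :: addL(1)]⟩
t=6: ⟨T=(λx. (x x)); E=∅; St=[thunk :: addL(1)]⟩
t=7: ⟨T=(x x); E={x↦thunk(x, {x↦thunk((λx. (x x)), ∅)})}; St=[addL(1)]⟩
t=8: ⟨T=x; E={x↦thunk(x, {x↦thunk((λx. (x x)), ∅)})}; St=[thunk :: addL(1)]⟩
t=9: ⟨T=x; E={x↦thunk((λx. (x x)), ∅)}; St=[thunk :: addL(1)]⟩
t=10: ⟨T=(λx. (x x)); E=∅; St=[thunk :: addL(1)]⟩
t=11: ⟨T=(x x); E={x↦thunk(x, {x↦thunk(x, {x↦thunk((λx. (x x)), ∅)})})}; St=[addL(1)]⟩
t=12: ⟨T=x; E={x↦thunk(x, {x↦thunk(x, {x↦thunk((λx. (x x)), ∅)})})}; St=[thunk :: addL(1)]⟩
t=13: ⟨T=x; E={x↦thunk(x, {x↦thunk((λx. (x x)), ∅)})}; St=[thunk :: addL(1)]⟩
t=14: ⟨T=x; E={x↦thunk((λx. (x x)), ∅)}; St=[thunk :: addL(1)]⟩
→ 14 transitions taken and the configuration is still not final: no result within 14 steps

Answer: DIVERGES (no final state within 14 steps)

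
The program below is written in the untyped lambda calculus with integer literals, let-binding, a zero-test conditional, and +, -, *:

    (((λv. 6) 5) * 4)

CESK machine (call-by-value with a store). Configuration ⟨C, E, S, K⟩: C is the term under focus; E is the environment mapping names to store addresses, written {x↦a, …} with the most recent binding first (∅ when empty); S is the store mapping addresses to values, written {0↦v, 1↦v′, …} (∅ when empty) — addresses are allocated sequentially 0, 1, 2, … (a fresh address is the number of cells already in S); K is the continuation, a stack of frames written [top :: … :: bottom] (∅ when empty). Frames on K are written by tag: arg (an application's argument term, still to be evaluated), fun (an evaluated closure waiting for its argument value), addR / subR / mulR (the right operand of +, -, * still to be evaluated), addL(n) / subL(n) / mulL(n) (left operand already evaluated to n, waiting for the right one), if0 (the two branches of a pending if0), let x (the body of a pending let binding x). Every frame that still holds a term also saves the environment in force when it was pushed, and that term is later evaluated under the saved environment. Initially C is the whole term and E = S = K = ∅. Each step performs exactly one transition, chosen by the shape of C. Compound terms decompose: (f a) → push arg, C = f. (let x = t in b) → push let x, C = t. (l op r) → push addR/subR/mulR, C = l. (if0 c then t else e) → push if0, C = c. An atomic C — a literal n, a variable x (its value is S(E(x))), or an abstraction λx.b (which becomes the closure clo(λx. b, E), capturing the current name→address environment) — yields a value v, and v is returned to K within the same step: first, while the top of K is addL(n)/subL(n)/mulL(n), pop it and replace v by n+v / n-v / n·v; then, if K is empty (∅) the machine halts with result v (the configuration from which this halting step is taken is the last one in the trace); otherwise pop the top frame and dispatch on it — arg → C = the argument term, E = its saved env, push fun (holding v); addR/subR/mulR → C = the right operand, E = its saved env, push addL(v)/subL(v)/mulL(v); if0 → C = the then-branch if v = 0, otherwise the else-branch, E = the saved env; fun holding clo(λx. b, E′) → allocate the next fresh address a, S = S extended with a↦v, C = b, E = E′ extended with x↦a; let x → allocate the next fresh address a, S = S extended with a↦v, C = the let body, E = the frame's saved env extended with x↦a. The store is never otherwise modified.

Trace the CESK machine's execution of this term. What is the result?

[0] ⟨C=(((λv. 6) 5) * 4); E=∅; S=∅; K=∅⟩
[1] ⟨C=((λv. 6) 5); E=∅; S=∅; K=[mulR]⟩
[2] ⟨C=(λv. 6); E=∅; S=∅; K=[arg :: mulR]⟩
[3] ⟨C=5; E=∅; S=∅; K=[fun :: mulR]⟩
[4] ⟨C=6; E={v↦0}; S={0↦5}; K=[mulR]⟩
[5] ⟨C=4; E=∅; S={0↦5}; K=[mulL(6)]⟩
→ final value 24

Answer: 24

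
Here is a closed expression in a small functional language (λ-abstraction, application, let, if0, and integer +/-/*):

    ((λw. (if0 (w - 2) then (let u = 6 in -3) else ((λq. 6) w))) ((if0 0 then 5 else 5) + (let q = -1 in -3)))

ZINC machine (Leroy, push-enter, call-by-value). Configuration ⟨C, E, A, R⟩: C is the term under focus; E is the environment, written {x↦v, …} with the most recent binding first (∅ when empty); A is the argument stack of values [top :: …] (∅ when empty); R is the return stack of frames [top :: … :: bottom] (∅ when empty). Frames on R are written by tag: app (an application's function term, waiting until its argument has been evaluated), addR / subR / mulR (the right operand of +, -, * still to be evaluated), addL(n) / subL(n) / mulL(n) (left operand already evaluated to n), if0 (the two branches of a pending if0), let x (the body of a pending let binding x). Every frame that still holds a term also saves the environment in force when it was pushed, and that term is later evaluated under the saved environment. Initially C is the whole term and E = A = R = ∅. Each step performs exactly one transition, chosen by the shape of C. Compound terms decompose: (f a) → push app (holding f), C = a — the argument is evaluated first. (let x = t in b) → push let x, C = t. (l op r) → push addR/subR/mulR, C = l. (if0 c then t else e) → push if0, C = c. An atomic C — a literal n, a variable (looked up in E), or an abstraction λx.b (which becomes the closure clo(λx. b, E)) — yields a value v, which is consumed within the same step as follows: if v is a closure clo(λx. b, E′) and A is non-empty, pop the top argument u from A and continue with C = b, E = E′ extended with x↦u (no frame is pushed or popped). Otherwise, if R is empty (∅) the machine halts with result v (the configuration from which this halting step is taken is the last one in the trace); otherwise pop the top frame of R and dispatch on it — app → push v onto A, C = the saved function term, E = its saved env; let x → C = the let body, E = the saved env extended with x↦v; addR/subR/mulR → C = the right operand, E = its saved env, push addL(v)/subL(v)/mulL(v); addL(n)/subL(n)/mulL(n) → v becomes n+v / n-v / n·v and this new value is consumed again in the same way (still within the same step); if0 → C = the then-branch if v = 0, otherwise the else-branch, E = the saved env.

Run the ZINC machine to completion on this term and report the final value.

[0] <C=((λw. (if0 (w - 2) then (let u = 6 in -3) else ((λq. 6) w))) ((if0 0 then 5 else 5) + (let q = -1 in -3))), E=∅, A=∅, R=∅>
[1] <C=((if0 0 then 5 else 5) + (let q = -1 in -3)), E=∅, A=∅, R=[app]>
[2] <C=(if0 0 then 5 else 5), E=∅, A=∅, R=[addR :: app]>
[3] <C=0, E=∅, A=∅, R=[if0 :: addR :: app]>
[4] <C=5, E=∅, A=∅, R=[addR :: app]>
[5] <C=(let q = -1 in -3), E=∅, A=∅, R=[addL(5) :: app]>
[6] <C=-1, E=∅, A=∅, R=[let q :: addL(5) :: app]>
[7] <C=-3, E={q↦-1}, A=∅, R=[addL(5) :: app]>
[8] <C=(λw. (if0 (w - 2) then (let u = 6 in -3) else ((λq. 6) w))), E=∅, A=[2], R=∅>
[9] <C=(if0 (w - 2) then (let u = 6 in -3) else ((λq. 6) w)), E={w↦2}, A=∅, R=∅>
[10] <C=(w - 2), E={w↦2}, A=∅, R=[if0]>
[11] <C=w, E={w↦2}, A=∅, R=[subR :: if0]>
[12] <C=2, E={w↦2}, A=∅, R=[subL(2) :: if0]>
[13] <C=(let u = 6 in -3), E={w↦2}, A=∅, R=∅>
[14] <C=6, E={w↦2}, A=∅, R=[let u]>
[15] <C=-3, E={u↦6, w↦2}, A=∅, R=∅>
→ final value -3

Answer: -3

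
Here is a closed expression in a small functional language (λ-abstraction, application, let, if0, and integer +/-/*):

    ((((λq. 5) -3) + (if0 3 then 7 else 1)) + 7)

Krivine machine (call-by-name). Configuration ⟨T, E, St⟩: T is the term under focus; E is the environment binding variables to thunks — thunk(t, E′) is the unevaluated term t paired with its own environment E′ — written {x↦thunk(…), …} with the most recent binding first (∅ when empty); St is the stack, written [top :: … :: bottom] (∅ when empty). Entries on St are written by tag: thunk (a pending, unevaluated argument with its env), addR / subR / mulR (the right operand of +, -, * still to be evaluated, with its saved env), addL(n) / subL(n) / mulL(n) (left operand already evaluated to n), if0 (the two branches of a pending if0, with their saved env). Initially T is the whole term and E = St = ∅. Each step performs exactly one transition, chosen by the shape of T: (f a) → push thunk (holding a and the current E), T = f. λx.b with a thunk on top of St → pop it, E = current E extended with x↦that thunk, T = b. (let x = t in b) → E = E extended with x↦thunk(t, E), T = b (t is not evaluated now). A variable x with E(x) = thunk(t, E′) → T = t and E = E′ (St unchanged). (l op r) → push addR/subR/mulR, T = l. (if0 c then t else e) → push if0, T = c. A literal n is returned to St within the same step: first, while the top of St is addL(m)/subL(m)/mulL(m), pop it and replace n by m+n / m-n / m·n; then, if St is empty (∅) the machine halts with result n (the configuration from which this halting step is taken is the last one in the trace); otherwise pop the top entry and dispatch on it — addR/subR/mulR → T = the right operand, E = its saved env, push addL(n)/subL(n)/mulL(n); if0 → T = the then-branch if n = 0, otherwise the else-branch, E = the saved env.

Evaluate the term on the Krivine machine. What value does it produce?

Answer: 13

Derivation:
[0] ⟨T=((((λq. 5) -3) + (if0 3 then 7 else 1)) + 7); E=∅; St=∅⟩
[1] ⟨T=(((λq. 5) -3) + (if0 3 then 7 else 1)); E=∅; St=[addR]⟩
[2] ⟨T=((λq. 5) -3); E=∅; St=[addR :: addR]⟩
[3] ⟨T=(λq. 5); E=∅; St=[thunk :: addR :: addR]⟩
[4] ⟨T=5; E={q↦thunk(-3, ∅)}; St=[addR :: addR]⟩
[5] ⟨T=(if0 3 then 7 else 1); E=∅; St=[addL(5) :: addR]⟩
[6] ⟨T=3; E=∅; St=[if0 :: addL(5) :: addR]⟩
[7] ⟨T=1; E=∅; St=[addL(5) :: addR]⟩
[8] ⟨T=7; E=∅; St=[addL(6)]⟩
→ final value 13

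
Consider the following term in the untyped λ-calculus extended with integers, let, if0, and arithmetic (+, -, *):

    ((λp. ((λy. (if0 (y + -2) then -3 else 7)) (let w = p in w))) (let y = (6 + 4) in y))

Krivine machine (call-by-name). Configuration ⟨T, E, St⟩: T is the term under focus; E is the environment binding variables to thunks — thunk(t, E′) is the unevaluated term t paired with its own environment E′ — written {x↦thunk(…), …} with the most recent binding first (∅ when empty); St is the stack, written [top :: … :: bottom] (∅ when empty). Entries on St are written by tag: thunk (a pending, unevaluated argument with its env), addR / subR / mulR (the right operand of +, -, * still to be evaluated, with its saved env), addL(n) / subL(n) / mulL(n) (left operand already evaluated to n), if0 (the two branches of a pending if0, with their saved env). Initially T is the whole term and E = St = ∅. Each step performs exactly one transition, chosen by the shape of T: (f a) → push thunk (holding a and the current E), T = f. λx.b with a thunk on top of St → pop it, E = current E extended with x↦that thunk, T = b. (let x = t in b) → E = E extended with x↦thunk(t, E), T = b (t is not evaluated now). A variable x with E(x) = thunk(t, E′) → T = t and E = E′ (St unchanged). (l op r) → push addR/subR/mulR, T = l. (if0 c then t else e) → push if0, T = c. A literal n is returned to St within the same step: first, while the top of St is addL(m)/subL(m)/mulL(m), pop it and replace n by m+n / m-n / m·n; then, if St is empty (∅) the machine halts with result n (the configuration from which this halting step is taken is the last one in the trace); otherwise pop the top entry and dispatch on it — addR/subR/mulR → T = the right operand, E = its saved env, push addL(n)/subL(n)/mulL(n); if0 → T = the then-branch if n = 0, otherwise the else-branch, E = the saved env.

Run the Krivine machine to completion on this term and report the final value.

step 0: [T=((λp. ((λy. (if0 (y + -2) then -3 else 7)) (let w = p in w))) (let y = (6 + 4) in y)) | E=∅ | St=∅]
step 1: [T=(λp. ((λy. (if0 (y + -2) then -3 else 7)) (let w = p in w))) | E=∅ | St=[thunk]]
step 2: [T=((λy. (if0 (y + -2) then -3 else 7)) (let w = p in w)) | E={p↦thunk((let y = (6 + 4) in y), ∅)} | St=∅]
step 3: [T=(λy. (if0 (y + -2) then -3 else 7)) | E={p↦thunk((let y = (6 + 4) in y), ∅)} | St=[thunk]]
step 4: [T=(if0 (y + -2) then -3 else 7) | E={y↦thunk((let w = p in w), {p↦thunk((let y = (6 + 4) in y), ∅)}), p↦thunk((let y = (6 + 4) in y), ∅)} | St=∅]
step 5: [T=(y + -2) | E={y↦thunk((let w = p in w), {p↦thunk((let y = (6 + 4) in y), ∅)}), p↦thunk((let y = (6 + 4) in y), ∅)} | St=[if0]]
step 6: [T=y | E={y↦thunk((let w = p in w), {p↦thunk((let y = (6 + 4) in y), ∅)}), p↦thunk((let y = (6 + 4) in y), ∅)} | St=[addR :: if0]]
step 7: [T=(let w = p in w) | E={p↦thunk((let y = (6 + 4) in y), ∅)} | St=[addR :: if0]]
step 8: [T=w | E={w↦thunk(p, {p↦thunk((let y = (6 + 4) in y), ∅)}), p↦thunk((let y = (6 + 4) in y), ∅)} | St=[addR :: if0]]
step 9: [T=p | E={p↦thunk((let y = (6 + 4) in y), ∅)} | St=[addR :: if0]]
step 10: [T=(let y = (6 + 4) in y) | E=∅ | St=[addR :: if0]]
step 11: [T=y | E={y↦thunk((6 + 4), ∅)} | St=[addR :: if0]]
step 12: [T=(6 + 4) | E=∅ | St=[addR :: if0]]
step 13: [T=6 | E=∅ | St=[addR :: addR :: if0]]
step 14: [T=4 | E=∅ | St=[addL(6) :: addR :: if0]]
step 15: [T=-2 | E={y↦thunk((let w = p in w), {p↦thunk((let y = (6 + 4) in y), ∅)}), p↦thunk((let y = (6 + 4) in y), ∅)} | St=[addL(10) :: if0]]
step 16: [T=7 | E={y↦thunk((let w = p in w), {p↦thunk((let y = (6 + 4) in y), ∅)}), p↦thunk((let y = (6 + 4) in y), ∅)} | St=∅]
→ final value 7

Answer: 7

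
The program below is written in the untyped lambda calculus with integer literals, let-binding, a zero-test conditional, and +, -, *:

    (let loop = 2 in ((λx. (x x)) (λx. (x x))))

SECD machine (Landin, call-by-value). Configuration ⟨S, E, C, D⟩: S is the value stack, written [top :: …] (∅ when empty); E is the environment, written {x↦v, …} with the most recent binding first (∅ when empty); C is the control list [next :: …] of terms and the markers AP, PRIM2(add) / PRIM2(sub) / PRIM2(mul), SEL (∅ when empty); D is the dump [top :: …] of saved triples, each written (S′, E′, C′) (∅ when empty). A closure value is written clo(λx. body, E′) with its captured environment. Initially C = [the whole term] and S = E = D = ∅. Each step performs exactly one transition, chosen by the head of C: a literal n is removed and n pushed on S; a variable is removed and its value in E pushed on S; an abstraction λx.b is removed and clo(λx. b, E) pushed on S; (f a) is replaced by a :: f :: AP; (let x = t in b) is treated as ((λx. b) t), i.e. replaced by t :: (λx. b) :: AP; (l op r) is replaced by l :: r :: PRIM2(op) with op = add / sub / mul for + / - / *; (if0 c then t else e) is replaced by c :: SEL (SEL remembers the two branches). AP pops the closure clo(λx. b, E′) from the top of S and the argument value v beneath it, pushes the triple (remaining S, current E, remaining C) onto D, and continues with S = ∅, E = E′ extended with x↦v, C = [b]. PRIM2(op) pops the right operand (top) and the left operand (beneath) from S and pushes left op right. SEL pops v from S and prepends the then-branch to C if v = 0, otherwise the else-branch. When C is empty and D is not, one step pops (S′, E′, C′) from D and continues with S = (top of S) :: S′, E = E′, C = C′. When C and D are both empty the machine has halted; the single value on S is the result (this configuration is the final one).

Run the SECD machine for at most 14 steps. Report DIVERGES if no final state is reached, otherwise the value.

Answer: DIVERGES (no final state within 14 steps)

Derivation:
0. ⟨S=∅; E=∅; C=[(let loop = 2 in ((λx. (x x)) (λx. (x x))))]; D=∅⟩
1. ⟨S=∅; E=∅; C=[2 :: (λloop. ((λx. (x x)) (λx. (x x)))) :: AP]; D=∅⟩
2. ⟨S=[2]; E=∅; C=[(λloop. ((λx. (x x)) (λx. (x x)))) :: AP]; D=∅⟩
3. ⟨S=[clo(λloop. ((λx. (x x)) (λx. (x x))), ∅) :: 2]; E=∅; C=[AP]; D=∅⟩
4. ⟨S=∅; E={loop↦2}; C=[((λx. (x x)) (λx. (x x)))]; D=[(∅, ∅, ∅)]⟩
5. ⟨S=∅; E={loop↦2}; C=[(λx. (x x)) :: (λx. (x x)) :: AP]; D=[(∅, ∅, ∅)]⟩
6. ⟨S=[clo(λx. (x x), {loop↦2})]; E={loop↦2}; C=[(λx. (x x)) :: AP]; D=[(∅, ∅, ∅)]⟩
7. ⟨S=[clo(λx. (x x), {loop↦2}) :: clo(λx. (x x), {loop↦2})]; E={loop↦2}; C=[AP]; D=[(∅, ∅, ∅)]⟩
8. ⟨S=∅; E={x↦clo(λx. (x x), {loop↦2}), loop↦2}; C=[(x x)]; D=[(∅, {loop↦2}, ∅) :: (∅, ∅, ∅)]⟩
9. ⟨S=∅; E={x↦clo(λx. (x x), {loop↦2}), loop↦2}; C=[x :: x :: AP]; D=[(∅, {loop↦2}, ∅) :: (∅, ∅, ∅)]⟩
10. ⟨S=[clo(λx. (x x), {loop↦2})]; E={x↦clo(λx. (x x), {loop↦2}), loop↦2}; C=[x :: AP]; D=[(∅, {loop↦2}, ∅) :: (∅, ∅, ∅)]⟩
11. ⟨S=[clo(λx. (x x), {loop↦2}) :: clo(λx. (x x), {loop↦2})]; E={x↦clo(λx. (x x), {loop↦2}), loop↦2}; C=[AP]; D=[(∅, {loop↦2}, ∅) :: (∅, ∅, ∅)]⟩
12. ⟨S=∅; E={x↦clo(λx. (x x), {loop↦2}), loop↦2}; C=[(x x)]; D=[(∅, {x↦clo(λx. (x x), {loop↦2}), loop↦2}, ∅) :: (∅, {loop↦2}, ∅) :: (∅, ∅, ∅)]⟩
13. ⟨S=∅; E={x↦clo(λx. (x x), {loop↦2}), loop↦2}; C=[x :: x :: AP]; D=[(∅, {x↦clo(λx. (x x), {loop↦2}), loop↦2}, ∅) :: (∅, {loop↦2}, ∅) :: (∅, ∅, ∅)]⟩
14. ⟨S=[clo(λx. (x x), {loop↦2})]; E={x↦clo(λx. (x x), {loop↦2}), loop↦2}; C=[x :: AP]; D=[(∅, {x↦clo(λx. (x x), {loop↦2}), loop↦2}, ∅) :: (∅, {loop↦2}, ∅) :: (∅, ∅, ∅)]⟩
→ 14 transitions taken and the configuration is still not final: no result within 14 steps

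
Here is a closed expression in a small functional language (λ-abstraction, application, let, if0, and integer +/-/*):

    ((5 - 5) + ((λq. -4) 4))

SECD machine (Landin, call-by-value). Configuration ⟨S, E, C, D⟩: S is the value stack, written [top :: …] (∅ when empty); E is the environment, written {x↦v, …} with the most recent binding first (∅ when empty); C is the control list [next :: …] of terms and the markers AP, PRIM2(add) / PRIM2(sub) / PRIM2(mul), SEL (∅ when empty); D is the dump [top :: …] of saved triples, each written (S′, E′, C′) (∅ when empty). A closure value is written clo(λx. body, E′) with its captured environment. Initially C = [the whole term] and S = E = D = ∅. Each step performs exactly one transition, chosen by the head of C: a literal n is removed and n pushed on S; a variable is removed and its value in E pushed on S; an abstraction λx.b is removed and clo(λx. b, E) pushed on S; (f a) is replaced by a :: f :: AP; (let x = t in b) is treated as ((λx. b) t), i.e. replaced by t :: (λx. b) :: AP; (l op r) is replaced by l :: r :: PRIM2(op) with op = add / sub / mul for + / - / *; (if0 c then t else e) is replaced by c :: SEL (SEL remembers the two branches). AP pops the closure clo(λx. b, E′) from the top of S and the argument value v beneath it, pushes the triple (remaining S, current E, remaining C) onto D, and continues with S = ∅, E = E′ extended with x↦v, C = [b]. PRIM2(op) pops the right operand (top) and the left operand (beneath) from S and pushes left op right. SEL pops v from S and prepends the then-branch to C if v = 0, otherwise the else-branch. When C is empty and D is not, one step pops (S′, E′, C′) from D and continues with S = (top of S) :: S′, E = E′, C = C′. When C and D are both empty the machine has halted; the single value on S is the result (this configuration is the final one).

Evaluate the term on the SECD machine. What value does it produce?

[0] <S=∅, E=∅, C=[((5 - 5) + ((λq. -4) 4))], D=∅>
[1] <S=∅, E=∅, C=[(5 - 5) :: ((λq. -4) 4) :: PRIM2(add)], D=∅>
[2] <S=∅, E=∅, C=[5 :: 5 :: PRIM2(sub) :: ((λq. -4) 4) :: PRIM2(add)], D=∅>
[3] <S=[5], E=∅, C=[5 :: PRIM2(sub) :: ((λq. -4) 4) :: PRIM2(add)], D=∅>
[4] <S=[5 :: 5], E=∅, C=[PRIM2(sub) :: ((λq. -4) 4) :: PRIM2(add)], D=∅>
[5] <S=[0], E=∅, C=[((λq. -4) 4) :: PRIM2(add)], D=∅>
[6] <S=[0], E=∅, C=[4 :: (λq. -4) :: AP :: PRIM2(add)], D=∅>
[7] <S=[4 :: 0], E=∅, C=[(λq. -4) :: AP :: PRIM2(add)], D=∅>
[8] <S=[clo(λq. -4, ∅) :: 4 :: 0], E=∅, C=[AP :: PRIM2(add)], D=∅>
[9] <S=∅, E={q↦4}, C=[-4], D=[([0], ∅, [PRIM2(add)])]>
[10] <S=[-4], E={q↦4}, C=∅, D=[([0], ∅, [PRIM2(add)])]>
[11] <S=[-4 :: 0], E=∅, C=[PRIM2(add)], D=∅>
[12] <S=[-4], E=∅, C=∅, D=∅>
→ final value -4

Answer: -4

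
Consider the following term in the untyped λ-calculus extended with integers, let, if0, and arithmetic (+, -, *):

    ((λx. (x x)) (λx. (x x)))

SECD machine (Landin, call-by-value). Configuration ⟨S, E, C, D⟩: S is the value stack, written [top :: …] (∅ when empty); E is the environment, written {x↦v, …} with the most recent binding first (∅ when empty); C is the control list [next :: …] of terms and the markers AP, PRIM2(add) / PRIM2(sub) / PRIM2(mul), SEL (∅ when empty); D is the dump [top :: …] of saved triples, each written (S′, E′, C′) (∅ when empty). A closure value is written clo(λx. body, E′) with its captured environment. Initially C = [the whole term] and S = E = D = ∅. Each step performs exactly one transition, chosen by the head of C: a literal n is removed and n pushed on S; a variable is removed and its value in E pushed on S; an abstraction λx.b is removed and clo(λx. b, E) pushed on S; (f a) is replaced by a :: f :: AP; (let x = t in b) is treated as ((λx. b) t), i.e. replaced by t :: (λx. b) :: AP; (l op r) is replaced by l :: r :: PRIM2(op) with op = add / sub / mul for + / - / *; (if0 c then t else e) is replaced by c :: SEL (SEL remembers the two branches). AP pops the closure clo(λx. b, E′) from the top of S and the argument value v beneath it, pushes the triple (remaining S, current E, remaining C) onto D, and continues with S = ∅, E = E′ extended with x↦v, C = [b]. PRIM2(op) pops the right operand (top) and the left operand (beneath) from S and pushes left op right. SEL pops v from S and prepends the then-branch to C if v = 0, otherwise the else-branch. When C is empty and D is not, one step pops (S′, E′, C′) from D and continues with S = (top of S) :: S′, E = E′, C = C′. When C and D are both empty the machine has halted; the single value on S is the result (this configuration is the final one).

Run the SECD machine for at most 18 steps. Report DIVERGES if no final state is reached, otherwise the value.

Answer: DIVERGES (no final state within 18 steps)

Execution trace:
t=0: ⟨S=∅; E=∅; C=[((λx. (x x)) (λx. (x x)))]; D=∅⟩
t=1: ⟨S=∅; E=∅; C=[(λx. (x x)) :: (λx. (x x)) :: AP]; D=∅⟩
t=2: ⟨S=[clo(λx. (x x), ∅)]; E=∅; C=[(λx. (x x)) :: AP]; D=∅⟩
t=3: ⟨S=[clo(λx. (x x), ∅) :: clo(λx. (x x), ∅)]; E=∅; C=[AP]; D=∅⟩
t=4: ⟨S=∅; E={x↦clo(λx. (x x), ∅)}; C=[(x x)]; D=[(∅, ∅, ∅)]⟩
t=5: ⟨S=∅; E={x↦clo(λx. (x x), ∅)}; C=[x :: x :: AP]; D=[(∅, ∅, ∅)]⟩
t=6: ⟨S=[clo(λx. (x x), ∅)]; E={x↦clo(λx. (x x), ∅)}; C=[x :: AP]; D=[(∅, ∅, ∅)]⟩
t=7: ⟨S=[clo(λx. (x x), ∅) :: clo(λx. (x x), ∅)]; E={x↦clo(λx. (x x), ∅)}; C=[AP]; D=[(∅, ∅, ∅)]⟩
t=8: ⟨S=∅; E={x↦clo(λx. (x x), ∅)}; C=[(x x)]; D=[(∅, {x↦clo(λx. (x x), ∅)}, ∅) :: (∅, ∅, ∅)]⟩
t=9: ⟨S=∅; E={x↦clo(λx. (x x), ∅)}; C=[x :: x :: AP]; D=[(∅, {x↦clo(λx. (x x), ∅)}, ∅) :: (∅, ∅, ∅)]⟩
t=10: ⟨S=[clo(λx. (x x), ∅)]; E={x↦clo(λx. (x x), ∅)}; C=[x :: AP]; D=[(∅, {x↦clo(λx. (x x), ∅)}, ∅) :: (∅, ∅, ∅)]⟩
t=11: ⟨S=[clo(λx. (x x), ∅) :: clo(λx. (x x), ∅)]; E={x↦clo(λx. (x x), ∅)}; C=[AP]; D=[(∅, {x↦clo(λx. (x x), ∅)}, ∅) :: (∅, ∅, ∅)]⟩
t=12: ⟨S=∅; E={x↦clo(λx. (x x), ∅)}; C=[(x x)]; D=[(∅, {x↦clo(λx. (x x), ∅)}, ∅) :: (∅, {x↦clo(λx. (x x), ∅)}, ∅) :: (∅, ∅, ∅)]⟩
t=13: ⟨S=∅; E={x↦clo(λx. (x x), ∅)}; C=[x :: x :: AP]; D=[(∅, {x↦clo(λx. (x x), ∅)}, ∅) :: (∅, {x↦clo(λx. (x x), ∅)}, ∅) :: (∅, ∅, ∅)]⟩
t=14: ⟨S=[clo(λx. (x x), ∅)]; E={x↦clo(λx. (x x), ∅)}; C=[x :: AP]; D=[(∅, {x↦clo(λx. (x x), ∅)}, ∅) :: (∅, {x↦clo(λx. (x x), ∅)}, ∅) :: (∅, ∅, ∅)]⟩
t=15: ⟨S=[clo(λx. (x x), ∅) :: clo(λx. (x x), ∅)]; E={x↦clo(λx. (x x), ∅)}; C=[AP]; D=[(∅, {x↦clo(λx. (x x), ∅)}, ∅) :: (∅, {x↦clo(λx. (x x), ∅)}, ∅) :: (∅, ∅, ∅)]⟩
t=16: ⟨S=∅; E={x↦clo(λx. (x x), ∅)}; C=[(x x)]; D=[(∅, {x↦clo(λx. (x x), ∅)}, ∅) :: (∅, {x↦clo(λx. (x x), ∅)}, ∅) :: (∅, {x↦clo(λx. (x x), ∅)}, ∅) :: (∅, ∅, ∅)]⟩
t=17: ⟨S=∅; E={x↦clo(λx. (x x), ∅)}; C=[x :: x :: AP]; D=[(∅, {x↦clo(λx. (x x), ∅)}, ∅) :: (∅, {x↦clo(λx. (x x), ∅)}, ∅) :: (∅, {x↦clo(λx. (x x), ∅)}, ∅) :: (∅, ∅, ∅)]⟩
t=18: ⟨S=[clo(λx. (x x), ∅)]; E={x↦clo(λx. (x x), ∅)}; C=[x :: AP]; D=[(∅, {x↦clo(λx. (x x), ∅)}, ∅) :: (∅, {x↦clo(λx. (x x), ∅)}, ∅) :: (∅, {x↦clo(λx. (x x), ∅)}, ∅) :: (∅, ∅, ∅)]⟩
→ 18 transitions taken and the configuration is still not final: no result within 18 steps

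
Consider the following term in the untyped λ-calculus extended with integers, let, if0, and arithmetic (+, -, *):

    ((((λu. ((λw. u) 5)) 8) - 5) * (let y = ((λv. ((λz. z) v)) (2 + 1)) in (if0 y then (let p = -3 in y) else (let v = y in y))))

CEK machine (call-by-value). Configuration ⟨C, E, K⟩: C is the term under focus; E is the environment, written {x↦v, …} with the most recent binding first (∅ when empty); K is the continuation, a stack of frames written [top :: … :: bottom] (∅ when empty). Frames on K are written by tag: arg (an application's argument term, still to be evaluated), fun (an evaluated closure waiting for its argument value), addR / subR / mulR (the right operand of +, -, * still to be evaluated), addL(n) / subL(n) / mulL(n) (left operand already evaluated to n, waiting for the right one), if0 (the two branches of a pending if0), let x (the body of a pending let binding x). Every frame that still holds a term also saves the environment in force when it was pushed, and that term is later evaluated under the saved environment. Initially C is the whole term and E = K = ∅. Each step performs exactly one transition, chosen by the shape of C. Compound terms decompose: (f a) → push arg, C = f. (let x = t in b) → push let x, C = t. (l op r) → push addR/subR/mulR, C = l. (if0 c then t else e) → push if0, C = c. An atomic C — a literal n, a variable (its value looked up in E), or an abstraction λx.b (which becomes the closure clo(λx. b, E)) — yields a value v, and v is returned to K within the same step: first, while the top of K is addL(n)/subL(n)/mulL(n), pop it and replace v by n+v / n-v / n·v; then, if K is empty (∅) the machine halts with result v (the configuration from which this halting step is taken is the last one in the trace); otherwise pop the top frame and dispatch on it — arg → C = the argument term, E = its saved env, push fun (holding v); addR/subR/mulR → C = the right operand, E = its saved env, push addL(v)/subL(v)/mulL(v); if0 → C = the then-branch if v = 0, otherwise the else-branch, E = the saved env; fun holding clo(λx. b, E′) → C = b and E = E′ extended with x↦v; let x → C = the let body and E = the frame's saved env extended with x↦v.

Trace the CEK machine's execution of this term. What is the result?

Answer: 9

Execution trace:
[0] [C=((((λu. ((λw. u) 5)) 8) - 5) * (let y = ((λv. ((λz. z) v)) (2 + 1)) in (if0 y then (let p = -3 in y) else (let v = y in y)))) | E=∅ | K=∅]
[1] [C=(((λu. ((λw. u) 5)) 8) - 5) | E=∅ | K=[mulR]]
[2] [C=((λu. ((λw. u) 5)) 8) | E=∅ | K=[subR :: mulR]]
[3] [C=(λu. ((λw. u) 5)) | E=∅ | K=[arg :: subR :: mulR]]
[4] [C=8 | E=∅ | K=[fun :: subR :: mulR]]
[5] [C=((λw. u) 5) | E={u↦8} | K=[subR :: mulR]]
[6] [C=(λw. u) | E={u↦8} | K=[arg :: subR :: mulR]]
[7] [C=5 | E={u↦8} | K=[fun :: subR :: mulR]]
[8] [C=u | E={w↦5, u↦8} | K=[subR :: mulR]]
[9] [C=5 | E=∅ | K=[subL(8) :: mulR]]
[10] [C=(let y = ((λv. ((λz. z) v)) (2 + 1)) in (if0 y then (let p = -3 in y) else (let v = y in y))) | E=∅ | K=[mulL(3)]]
[11] [C=((λv. ((λz. z) v)) (2 + 1)) | E=∅ | K=[let y :: mulL(3)]]
[12] [C=(λv. ((λz. z) v)) | E=∅ | K=[arg :: let y :: mulL(3)]]
[13] [C=(2 + 1) | E=∅ | K=[fun :: let y :: mulL(3)]]
[14] [C=2 | E=∅ | K=[addR :: fun :: let y :: mulL(3)]]
[15] [C=1 | E=∅ | K=[addL(2) :: fun :: let y :: mulL(3)]]
[16] [C=((λz. z) v) | E={v↦3} | K=[let y :: mulL(3)]]
[17] [C=(λz. z) | E={v↦3} | K=[arg :: let y :: mulL(3)]]
[18] [C=v | E={v↦3} | K=[fun :: let y :: mulL(3)]]
[19] [C=z | E={z↦3, v↦3} | K=[let y :: mulL(3)]]
[20] [C=(if0 y then (let p = -3 in y) else (let v = y in y)) | E={y↦3} | K=[mulL(3)]]
[21] [C=y | E={y↦3} | K=[if0 :: mulL(3)]]
[22] [C=(let v = y in y) | E={y↦3} | K=[mulL(3)]]
[23] [C=y | E={y↦3} | K=[let v :: mulL(3)]]
[24] [C=y | E={v↦3, y↦3} | K=[mulL(3)]]
→ final value 9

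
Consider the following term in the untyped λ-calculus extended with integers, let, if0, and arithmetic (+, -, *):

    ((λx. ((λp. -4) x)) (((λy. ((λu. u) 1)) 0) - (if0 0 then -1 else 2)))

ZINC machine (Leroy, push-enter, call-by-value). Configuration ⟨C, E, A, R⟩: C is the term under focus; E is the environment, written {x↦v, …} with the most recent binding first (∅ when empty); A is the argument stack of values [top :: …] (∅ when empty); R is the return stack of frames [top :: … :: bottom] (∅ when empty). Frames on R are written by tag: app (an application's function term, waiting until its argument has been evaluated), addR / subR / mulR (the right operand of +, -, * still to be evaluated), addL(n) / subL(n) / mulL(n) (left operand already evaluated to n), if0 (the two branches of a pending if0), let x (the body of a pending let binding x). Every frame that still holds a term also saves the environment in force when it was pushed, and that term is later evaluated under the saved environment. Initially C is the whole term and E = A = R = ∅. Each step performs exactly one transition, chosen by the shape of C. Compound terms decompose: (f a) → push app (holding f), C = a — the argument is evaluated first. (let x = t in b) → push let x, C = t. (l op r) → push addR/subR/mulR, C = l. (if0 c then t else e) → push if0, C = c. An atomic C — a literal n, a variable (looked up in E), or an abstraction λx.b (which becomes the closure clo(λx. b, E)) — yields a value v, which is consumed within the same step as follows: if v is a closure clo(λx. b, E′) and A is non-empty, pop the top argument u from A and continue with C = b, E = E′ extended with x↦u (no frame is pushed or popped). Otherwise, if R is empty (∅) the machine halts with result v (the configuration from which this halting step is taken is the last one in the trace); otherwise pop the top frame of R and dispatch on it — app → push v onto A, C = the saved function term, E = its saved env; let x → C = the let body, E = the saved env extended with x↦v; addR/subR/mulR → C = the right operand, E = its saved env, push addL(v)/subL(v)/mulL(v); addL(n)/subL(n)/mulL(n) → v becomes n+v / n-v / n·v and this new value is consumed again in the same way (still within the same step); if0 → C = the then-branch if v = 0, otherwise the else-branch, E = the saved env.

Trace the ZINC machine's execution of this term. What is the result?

step 0: ⟨C=((λx. ((λp. -4) x)) (((λy. ((λu. u) 1)) 0) - (if0 0 then -1 else 2))); E=∅; A=∅; R=∅⟩
step 1: ⟨C=(((λy. ((λu. u) 1)) 0) - (if0 0 then -1 else 2)); E=∅; A=∅; R=[app]⟩
step 2: ⟨C=((λy. ((λu. u) 1)) 0); E=∅; A=∅; R=[subR :: app]⟩
step 3: ⟨C=0; E=∅; A=∅; R=[app :: subR :: app]⟩
step 4: ⟨C=(λy. ((λu. u) 1)); E=∅; A=[0]; R=[subR :: app]⟩
step 5: ⟨C=((λu. u) 1); E={y↦0}; A=∅; R=[subR :: app]⟩
step 6: ⟨C=1; E={y↦0}; A=∅; R=[app :: subR :: app]⟩
step 7: ⟨C=(λu. u); E={y↦0}; A=[1]; R=[subR :: app]⟩
step 8: ⟨C=u; E={u↦1, y↦0}; A=∅; R=[subR :: app]⟩
step 9: ⟨C=(if0 0 then -1 else 2); E=∅; A=∅; R=[subL(1) :: app]⟩
step 10: ⟨C=0; E=∅; A=∅; R=[if0 :: subL(1) :: app]⟩
step 11: ⟨C=-1; E=∅; A=∅; R=[subL(1) :: app]⟩
step 12: ⟨C=(λx. ((λp. -4) x)); E=∅; A=[2]; R=∅⟩
step 13: ⟨C=((λp. -4) x); E={x↦2}; A=∅; R=∅⟩
step 14: ⟨C=x; E={x↦2}; A=∅; R=[app]⟩
step 15: ⟨C=(λp. -4); E={x↦2}; A=[2]; R=∅⟩
step 16: ⟨C=-4; E={p↦2, x↦2}; A=∅; R=∅⟩
→ final value -4

Answer: -4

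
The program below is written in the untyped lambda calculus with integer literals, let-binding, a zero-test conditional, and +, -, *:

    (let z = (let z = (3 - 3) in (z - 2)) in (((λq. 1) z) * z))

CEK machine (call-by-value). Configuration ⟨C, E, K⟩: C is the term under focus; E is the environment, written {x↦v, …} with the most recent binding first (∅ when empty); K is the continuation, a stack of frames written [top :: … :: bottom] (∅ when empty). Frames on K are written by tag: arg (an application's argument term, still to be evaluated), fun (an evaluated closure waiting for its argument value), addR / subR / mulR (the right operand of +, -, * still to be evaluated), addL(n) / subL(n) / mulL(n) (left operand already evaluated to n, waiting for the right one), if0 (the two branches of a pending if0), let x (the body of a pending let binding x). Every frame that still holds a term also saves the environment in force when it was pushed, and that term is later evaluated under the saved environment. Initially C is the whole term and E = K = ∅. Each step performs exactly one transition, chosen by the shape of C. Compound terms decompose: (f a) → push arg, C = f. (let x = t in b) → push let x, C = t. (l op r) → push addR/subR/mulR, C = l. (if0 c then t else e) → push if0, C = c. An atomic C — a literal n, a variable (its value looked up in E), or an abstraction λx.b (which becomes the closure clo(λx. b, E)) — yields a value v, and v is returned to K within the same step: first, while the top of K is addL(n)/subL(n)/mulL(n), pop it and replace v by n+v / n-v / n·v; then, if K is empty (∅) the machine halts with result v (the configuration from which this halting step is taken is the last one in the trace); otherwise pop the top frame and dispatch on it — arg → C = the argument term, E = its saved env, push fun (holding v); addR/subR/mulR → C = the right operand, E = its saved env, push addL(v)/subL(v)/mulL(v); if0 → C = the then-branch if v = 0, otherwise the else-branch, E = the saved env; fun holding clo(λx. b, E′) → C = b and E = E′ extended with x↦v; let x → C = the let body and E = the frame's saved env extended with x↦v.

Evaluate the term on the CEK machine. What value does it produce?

[0] <C=(let z = (let z = (3 - 3) in (z - 2)) in (((λq. 1) z) * z)), E=∅, K=∅>
[1] <C=(let z = (3 - 3) in (z - 2)), E=∅, K=[let z]>
[2] <C=(3 - 3), E=∅, K=[let z :: let z]>
[3] <C=3, E=∅, K=[subR :: let z :: let z]>
[4] <C=3, E=∅, K=[subL(3) :: let z :: let z]>
[5] <C=(z - 2), E={z↦0}, K=[let z]>
[6] <C=z, E={z↦0}, K=[subR :: let z]>
[7] <C=2, E={z↦0}, K=[subL(0) :: let z]>
[8] <C=(((λq. 1) z) * z), E={z↦-2}, K=∅>
[9] <C=((λq. 1) z), E={z↦-2}, K=[mulR]>
[10] <C=(λq. 1), E={z↦-2}, K=[arg :: mulR]>
[11] <C=z, E={z↦-2}, K=[fun :: mulR]>
[12] <C=1, E={q↦-2, z↦-2}, K=[mulR]>
[13] <C=z, E={z↦-2}, K=[mulL(1)]>
→ final value -2

Answer: -2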